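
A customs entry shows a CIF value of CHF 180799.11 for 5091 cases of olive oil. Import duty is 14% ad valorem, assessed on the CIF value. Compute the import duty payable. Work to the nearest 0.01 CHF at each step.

Import duty = 180799.11 × 14% = 25311.88

Import duty: CHF 25311.88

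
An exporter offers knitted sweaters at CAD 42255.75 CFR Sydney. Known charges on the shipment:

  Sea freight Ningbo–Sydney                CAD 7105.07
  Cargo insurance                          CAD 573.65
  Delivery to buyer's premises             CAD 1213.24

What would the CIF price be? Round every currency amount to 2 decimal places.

Not relevant to the conversion: freight — on the seller under both CFR and CIF; already in the CFR price and stays in the CIF price. delivery — on the buyer under both terms; not part of either seller's price.
From CFR to CIF, the seller additionally bears: insurance.
CIF price = 42255.75 + 573.65 = 42829.40

CIF price: CAD 42829.40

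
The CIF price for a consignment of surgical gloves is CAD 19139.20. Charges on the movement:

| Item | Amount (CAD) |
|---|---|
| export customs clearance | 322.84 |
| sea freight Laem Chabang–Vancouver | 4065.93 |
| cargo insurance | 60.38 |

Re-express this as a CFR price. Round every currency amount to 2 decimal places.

CFR price: CAD 19078.82

Not relevant to the conversion: export clearance, freight — on the seller under both CIF and CFR; already in the CIF price and stays in the CFR price.
From CIF to CFR, the seller no longer bears: insurance.
CFR price = 19139.20 − 60.38 = 19078.82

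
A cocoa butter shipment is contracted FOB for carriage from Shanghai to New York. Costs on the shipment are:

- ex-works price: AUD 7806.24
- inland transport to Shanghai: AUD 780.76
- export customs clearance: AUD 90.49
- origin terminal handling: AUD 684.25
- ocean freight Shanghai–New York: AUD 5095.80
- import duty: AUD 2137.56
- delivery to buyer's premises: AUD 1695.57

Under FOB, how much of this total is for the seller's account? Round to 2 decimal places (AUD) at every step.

Seller's account: AUD 9361.74

FOB: the seller bears costs until goods are on board at the origin port; the buyer bears freight, insurance and all costs thereafter.
Seller's account: goods 7806.24 + inland to port 780.76 + export clearance 90.49 + origin terminal 684.25 = 9361.74
Buyer's account: freight 5095.80 + duty 2137.56 + delivery 1695.57 = 8928.93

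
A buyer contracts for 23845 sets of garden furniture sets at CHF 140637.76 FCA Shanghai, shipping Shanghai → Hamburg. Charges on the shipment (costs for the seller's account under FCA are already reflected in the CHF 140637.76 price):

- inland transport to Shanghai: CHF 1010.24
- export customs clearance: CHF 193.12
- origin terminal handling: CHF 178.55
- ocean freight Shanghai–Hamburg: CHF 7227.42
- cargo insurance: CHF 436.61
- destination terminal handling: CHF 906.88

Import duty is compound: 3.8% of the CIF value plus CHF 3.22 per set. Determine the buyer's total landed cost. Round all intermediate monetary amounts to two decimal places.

Total landed cost: CHF 231810.37

FCA: the seller delivers export-cleared goods to the carrier; the buyer bears costs from that point.
Already in the invoice (seller's account under FCA): inland to port, export clearance — exclude.
CIF value = FCA price + origin terminal + freight + insurance = 140637.76 + 178.55 + 7227.42 + 436.61 = 148480.34
Ad valorem component: 148480.34 × 3.8% = 5642.25
Specific component: 23845 × 3.22 = 76780.90
Import duty = 5642.25 + 76780.90 = 82423.15
Buyer bears: origin terminal 178.55 + freight 7227.42 + insurance 436.61 + destination terminal 906.88 + duty 82423.15 = 91172.61
Landed cost = invoice 140637.76 + 91172.61 = 231810.37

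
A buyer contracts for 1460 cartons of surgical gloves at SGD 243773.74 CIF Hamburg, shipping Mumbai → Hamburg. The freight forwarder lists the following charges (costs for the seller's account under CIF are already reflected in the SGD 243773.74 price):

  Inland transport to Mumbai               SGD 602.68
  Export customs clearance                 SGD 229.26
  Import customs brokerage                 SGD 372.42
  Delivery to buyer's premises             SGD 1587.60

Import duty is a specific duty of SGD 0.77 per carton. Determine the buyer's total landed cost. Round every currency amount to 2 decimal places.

Total landed cost: SGD 246857.96

CIF: the seller pays costs through ocean freight and marine insurance to the destination port.
Already in the invoice (seller's account under CIF): inland to port, export clearance — exclude.
The CIF price already equals the CIF value: 243773.74
Import duty = 1460 × 0.77 = 1124.20
Buyer bears: brokerage 372.42 + delivery 1587.60 + duty 1124.20 = 3084.22
Landed cost = invoice 243773.74 + 3084.22 = 246857.96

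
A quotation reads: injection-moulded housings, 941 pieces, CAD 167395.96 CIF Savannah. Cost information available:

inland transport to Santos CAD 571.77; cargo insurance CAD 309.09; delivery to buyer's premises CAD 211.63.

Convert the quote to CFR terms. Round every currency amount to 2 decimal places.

CFR price: CAD 167086.87

Not relevant to the conversion: inland to port — on the seller under both CIF and CFR; already in the CIF price and stays in the CFR price. delivery — on the buyer under both terms; not part of either seller's price.
From CIF to CFR, the seller no longer bears: insurance.
CFR price = 167395.96 − 309.09 = 167086.87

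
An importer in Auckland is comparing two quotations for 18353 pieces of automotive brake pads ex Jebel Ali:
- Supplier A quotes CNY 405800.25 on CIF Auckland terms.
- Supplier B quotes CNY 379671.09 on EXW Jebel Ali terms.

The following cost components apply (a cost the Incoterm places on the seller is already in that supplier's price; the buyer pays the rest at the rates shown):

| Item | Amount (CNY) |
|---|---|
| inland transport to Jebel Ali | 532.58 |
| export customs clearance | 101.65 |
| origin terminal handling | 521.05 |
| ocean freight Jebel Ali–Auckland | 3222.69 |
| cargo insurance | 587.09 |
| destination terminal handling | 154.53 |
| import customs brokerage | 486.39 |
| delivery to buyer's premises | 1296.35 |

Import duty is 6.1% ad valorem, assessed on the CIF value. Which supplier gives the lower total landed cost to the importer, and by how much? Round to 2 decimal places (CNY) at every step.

Supplier A (CIF):
The CIF price already equals the CIF value: 405800.25
Import duty = 405800.25 × 6.1% = 24753.82
Buyer bears (A): 154.53 + 486.39 + 1296.35 = 1937.27
Landed cost (A) = invoice 405800.25 + 1937.27 + duty 24753.82 = 432491.34
Supplier B (EXW):
CIF value = EXW price + inland to port + export clearance + origin terminal + freight + insurance = 379671.09 + 532.58 + 101.65 + 521.05 + 3222.69 + 587.09 = 384636.15
Import duty = 384636.15 × 6.1% = 23462.81
Buyer bears (B): 532.58 + 101.65 + 521.05 + 3222.69 + 587.09 + 154.53 + 486.39 + 1296.35 = 6902.33
Landed cost (B) = invoice 379671.09 + 6902.33 + duty 23462.81 = 410036.23
Difference = |432491.34 − 410036.23| = 22455.11

Supplier B is cheaper by CNY 22455.11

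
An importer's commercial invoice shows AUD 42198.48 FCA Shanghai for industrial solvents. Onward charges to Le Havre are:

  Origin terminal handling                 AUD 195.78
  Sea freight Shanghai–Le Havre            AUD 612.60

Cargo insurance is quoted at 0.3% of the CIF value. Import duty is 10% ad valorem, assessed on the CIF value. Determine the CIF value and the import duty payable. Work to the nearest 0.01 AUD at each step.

Let C be the CIF value. C = FCA price + pre-shipment costs + freight + 0.3% × C
C − 0.3% × C = 42198.48 + 195.78 + 612.60
0.997 × C = 43006.86
C = 43006.86 / 0.997 = 43136.27
Insurance premium = 0.3% × 43136.27 = 129.41
Import duty = 43136.27 × 10% = 4313.63

CIF value: AUD 43136.27; import duty: AUD 4313.63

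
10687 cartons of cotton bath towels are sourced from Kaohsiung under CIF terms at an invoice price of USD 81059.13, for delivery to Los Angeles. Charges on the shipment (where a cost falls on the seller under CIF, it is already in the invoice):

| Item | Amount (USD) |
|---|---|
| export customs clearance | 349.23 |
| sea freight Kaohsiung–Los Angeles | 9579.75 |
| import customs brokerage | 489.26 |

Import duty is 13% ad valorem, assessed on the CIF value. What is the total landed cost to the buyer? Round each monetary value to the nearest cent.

Total landed cost: USD 92086.08

CIF: the seller pays costs through ocean freight and marine insurance to the destination port.
Already in the invoice (seller's account under CIF): export clearance, freight — exclude.
The CIF price already equals the CIF value: 81059.13
Import duty = 81059.13 × 13% = 10537.69
Buyer bears: brokerage 489.26 + duty 10537.69 = 11026.95
Landed cost = invoice 81059.13 + 11026.95 = 92086.08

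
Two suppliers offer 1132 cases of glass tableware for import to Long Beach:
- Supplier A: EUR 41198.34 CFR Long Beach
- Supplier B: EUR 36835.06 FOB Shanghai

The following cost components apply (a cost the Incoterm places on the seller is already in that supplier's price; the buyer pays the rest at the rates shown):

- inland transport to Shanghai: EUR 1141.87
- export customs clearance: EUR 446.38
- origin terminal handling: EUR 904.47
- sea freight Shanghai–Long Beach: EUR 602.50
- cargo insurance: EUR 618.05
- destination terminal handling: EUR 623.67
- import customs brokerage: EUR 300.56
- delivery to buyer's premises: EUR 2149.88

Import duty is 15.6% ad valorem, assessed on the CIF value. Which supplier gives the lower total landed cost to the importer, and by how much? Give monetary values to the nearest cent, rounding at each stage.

Supplier B is cheaper by EUR 4347.46

Supplier A (CFR):
CIF value = CFR price + insurance = 41198.34 + 618.05 = 41816.39
Import duty = 41816.39 × 15.6% = 6523.36
Buyer bears (A): 618.05 + 623.67 + 300.56 + 2149.88 = 3692.16
Landed cost (A) = invoice 41198.34 + 3692.16 + duty 6523.36 = 51413.86
Supplier B (FOB):
CIF value = FOB price + freight + insurance = 36835.06 + 602.50 + 618.05 = 38055.61
Import duty = 38055.61 × 15.6% = 5936.68
Buyer bears (B): 602.50 + 618.05 + 623.67 + 300.56 + 2149.88 = 4294.66
Landed cost (B) = invoice 36835.06 + 4294.66 + duty 5936.68 = 47066.40
Difference = |51413.86 − 47066.40| = 4347.46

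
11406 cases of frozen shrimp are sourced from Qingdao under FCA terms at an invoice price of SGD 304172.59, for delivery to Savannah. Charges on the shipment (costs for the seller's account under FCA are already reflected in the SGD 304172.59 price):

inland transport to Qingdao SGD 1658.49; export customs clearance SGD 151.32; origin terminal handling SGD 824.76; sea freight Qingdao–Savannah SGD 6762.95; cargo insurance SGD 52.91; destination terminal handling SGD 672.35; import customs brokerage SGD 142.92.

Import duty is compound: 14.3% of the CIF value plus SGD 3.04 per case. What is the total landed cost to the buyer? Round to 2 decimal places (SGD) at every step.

FCA: the seller delivers export-cleared goods to the carrier; the buyer bears costs from that point.
Already in the invoice (seller's account under FCA): inland to port, export clearance — exclude.
CIF value = FCA price + origin terminal + freight + insurance = 304172.59 + 824.76 + 6762.95 + 52.91 = 311813.21
Ad valorem component: 311813.21 × 14.3% = 44589.29
Specific component: 11406 × 3.04 = 34674.24
Import duty = 44589.29 + 34674.24 = 79263.53
Buyer bears: origin terminal 824.76 + freight 6762.95 + insurance 52.91 + destination terminal 672.35 + brokerage 142.92 + duty 79263.53 = 87719.42
Landed cost = invoice 304172.59 + 87719.42 = 391892.01

Total landed cost: SGD 391892.01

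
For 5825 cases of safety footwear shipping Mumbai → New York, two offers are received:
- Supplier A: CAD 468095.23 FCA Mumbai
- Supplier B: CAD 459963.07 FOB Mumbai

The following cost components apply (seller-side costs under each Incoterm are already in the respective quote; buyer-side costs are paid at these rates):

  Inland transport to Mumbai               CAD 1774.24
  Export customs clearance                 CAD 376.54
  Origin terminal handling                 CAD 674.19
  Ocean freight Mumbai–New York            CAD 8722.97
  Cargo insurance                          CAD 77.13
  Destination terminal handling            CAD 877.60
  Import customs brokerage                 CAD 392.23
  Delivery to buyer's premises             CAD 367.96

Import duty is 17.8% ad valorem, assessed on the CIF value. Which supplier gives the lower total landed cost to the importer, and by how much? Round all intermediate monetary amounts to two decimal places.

Supplier A (FCA):
CIF value = FCA price + origin terminal + freight + insurance = 468095.23 + 674.19 + 8722.97 + 77.13 = 477569.52
Import duty = 477569.52 × 17.8% = 85007.37
Buyer bears (A): 674.19 + 8722.97 + 77.13 + 877.60 + 392.23 + 367.96 = 11112.08
Landed cost (A) = invoice 468095.23 + 11112.08 + duty 85007.37 = 564214.68
Supplier B (FOB):
CIF value = FOB price + freight + insurance = 459963.07 + 8722.97 + 77.13 = 468763.17
Import duty = 468763.17 × 17.8% = 83439.84
Buyer bears (B): 8722.97 + 77.13 + 877.60 + 392.23 + 367.96 = 10437.89
Landed cost (B) = invoice 459963.07 + 10437.89 + duty 83439.84 = 553840.80
Difference = |564214.68 − 553840.80| = 10373.88

Supplier B is cheaper by CAD 10373.88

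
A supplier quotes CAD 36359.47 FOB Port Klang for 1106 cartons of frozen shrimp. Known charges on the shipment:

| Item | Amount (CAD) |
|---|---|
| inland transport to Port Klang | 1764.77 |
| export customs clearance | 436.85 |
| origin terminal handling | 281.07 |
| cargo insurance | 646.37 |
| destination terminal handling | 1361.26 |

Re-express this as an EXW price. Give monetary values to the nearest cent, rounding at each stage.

Not relevant to the conversion: destination terminal, insurance — on the buyer under both terms; not part of either seller's price.
From FOB to EXW, the seller no longer bears: inland to port, export clearance, origin terminal.
EXW price = 36359.47 − 1764.77 − 436.85 − 281.07 = 33876.78

EXW price: CAD 33876.78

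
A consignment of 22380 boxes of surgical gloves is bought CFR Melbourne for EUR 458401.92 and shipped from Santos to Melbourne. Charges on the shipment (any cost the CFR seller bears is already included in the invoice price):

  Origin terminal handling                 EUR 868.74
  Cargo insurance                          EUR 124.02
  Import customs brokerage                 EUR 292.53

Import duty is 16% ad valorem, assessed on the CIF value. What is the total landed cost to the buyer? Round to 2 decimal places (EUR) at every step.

CFR: the seller pays costs through ocean freight to the destination port, but not insurance.
Already in the invoice (seller's account under CFR): origin terminal — exclude.
CIF value = CFR price + insurance = 458401.92 + 124.02 = 458525.94
Import duty = 458525.94 × 16% = 73364.15
Buyer bears: insurance 124.02 + brokerage 292.53 + duty 73364.15 = 73780.70
Landed cost = invoice 458401.92 + 73780.70 = 532182.62

Total landed cost: EUR 532182.62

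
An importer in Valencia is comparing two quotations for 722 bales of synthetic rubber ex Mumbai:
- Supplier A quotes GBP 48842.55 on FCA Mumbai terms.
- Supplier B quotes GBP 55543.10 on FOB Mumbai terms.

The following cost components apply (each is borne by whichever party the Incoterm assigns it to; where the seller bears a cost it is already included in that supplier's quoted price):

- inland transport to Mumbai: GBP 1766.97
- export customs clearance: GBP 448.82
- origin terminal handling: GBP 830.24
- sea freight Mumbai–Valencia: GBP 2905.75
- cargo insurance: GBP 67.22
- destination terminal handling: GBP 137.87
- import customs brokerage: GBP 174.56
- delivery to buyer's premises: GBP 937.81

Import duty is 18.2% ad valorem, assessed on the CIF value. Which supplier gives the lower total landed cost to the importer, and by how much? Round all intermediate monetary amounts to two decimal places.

Supplier A (FCA):
CIF value = FCA price + origin terminal + freight + insurance = 48842.55 + 830.24 + 2905.75 + 67.22 = 52645.76
Import duty = 52645.76 × 18.2% = 9581.53
Buyer bears (A): 830.24 + 2905.75 + 67.22 + 137.87 + 174.56 + 937.81 = 5053.45
Landed cost (A) = invoice 48842.55 + 5053.45 + duty 9581.53 = 63477.53
Supplier B (FOB):
CIF value = FOB price + freight + insurance = 55543.10 + 2905.75 + 67.22 = 58516.07
Import duty = 58516.07 × 18.2% = 10649.92
Buyer bears (B): 2905.75 + 67.22 + 137.87 + 174.56 + 937.81 = 4223.21
Landed cost (B) = invoice 55543.10 + 4223.21 + duty 10649.92 = 70416.23
Difference = |63477.53 − 70416.23| = 6938.70

Supplier A is cheaper by GBP 6938.70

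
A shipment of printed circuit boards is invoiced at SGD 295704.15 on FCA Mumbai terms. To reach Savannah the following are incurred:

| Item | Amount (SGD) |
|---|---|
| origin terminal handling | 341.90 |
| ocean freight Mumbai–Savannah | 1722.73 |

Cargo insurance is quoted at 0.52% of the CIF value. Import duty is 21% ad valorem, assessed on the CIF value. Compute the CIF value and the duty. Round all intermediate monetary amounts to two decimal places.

Let C be the CIF value. C = FCA price + pre-shipment costs + freight + 0.52% × C
C − 0.52% × C = 295704.15 + 341.90 + 1722.73
0.9948 × C = 297768.78
C = 297768.78 / 0.9948 = 299325.27
Insurance premium = 0.52% × 299325.27 = 1556.49
Import duty = 299325.27 × 21% = 62858.31

CIF value: SGD 299325.27; import duty: SGD 62858.31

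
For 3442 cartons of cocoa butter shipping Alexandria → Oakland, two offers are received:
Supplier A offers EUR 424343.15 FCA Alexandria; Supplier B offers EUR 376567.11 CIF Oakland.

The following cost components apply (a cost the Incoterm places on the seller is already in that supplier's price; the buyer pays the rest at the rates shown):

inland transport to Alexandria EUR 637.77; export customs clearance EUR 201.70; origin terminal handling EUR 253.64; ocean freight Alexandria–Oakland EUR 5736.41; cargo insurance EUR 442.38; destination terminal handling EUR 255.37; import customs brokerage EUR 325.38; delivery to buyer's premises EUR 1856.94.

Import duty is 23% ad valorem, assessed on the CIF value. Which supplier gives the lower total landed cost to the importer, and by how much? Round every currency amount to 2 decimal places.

Supplier B is cheaper by EUR 66676.41

Supplier A (FCA):
CIF value = FCA price + origin terminal + freight + insurance = 424343.15 + 253.64 + 5736.41 + 442.38 = 430775.58
Import duty = 430775.58 × 23% = 99078.38
Buyer bears (A): 253.64 + 5736.41 + 442.38 + 255.37 + 325.38 + 1856.94 = 8870.12
Landed cost (A) = invoice 424343.15 + 8870.12 + duty 99078.38 = 532291.65
Supplier B (CIF):
The CIF price already equals the CIF value: 376567.11
Import duty = 376567.11 × 23% = 86610.44
Buyer bears (B): 255.37 + 325.38 + 1856.94 = 2437.69
Landed cost (B) = invoice 376567.11 + 2437.69 + duty 86610.44 = 465615.24
Difference = |532291.65 − 465615.24| = 66676.41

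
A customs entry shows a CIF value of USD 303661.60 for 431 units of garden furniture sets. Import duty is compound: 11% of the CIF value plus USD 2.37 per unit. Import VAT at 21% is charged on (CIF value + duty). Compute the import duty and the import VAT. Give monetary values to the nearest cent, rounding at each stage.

Ad valorem component: 303661.60 × 11% = 33402.78
Specific component: 431 × 2.37 = 1021.47
Import duty = 33402.78 + 1021.47 = 34424.25
VAT base = CIF + duty = 303661.60 + 34424.25 = 338085.85
Import VAT = 338085.85 × 21% = 70998.03

Import duty: USD 34424.25; import VAT: USD 70998.03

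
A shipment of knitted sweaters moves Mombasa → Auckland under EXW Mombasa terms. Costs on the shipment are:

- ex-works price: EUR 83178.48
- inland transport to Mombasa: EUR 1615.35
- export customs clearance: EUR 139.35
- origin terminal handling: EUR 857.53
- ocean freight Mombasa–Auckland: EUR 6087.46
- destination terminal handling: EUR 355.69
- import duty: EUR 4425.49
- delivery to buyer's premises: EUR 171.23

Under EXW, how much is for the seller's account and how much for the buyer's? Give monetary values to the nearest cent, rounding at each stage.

EXW: the seller makes goods available at their premises; the buyer bears all onward costs.
Seller's account: goods 83178.48 = 83178.48
Buyer's account: inland to port 1615.35 + export clearance 139.35 + origin terminal 857.53 + freight 6087.46 + destination terminal 355.69 + duty 4425.49 + delivery 171.23 = 13652.10

Seller: EUR 83178.48; buyer: EUR 13652.10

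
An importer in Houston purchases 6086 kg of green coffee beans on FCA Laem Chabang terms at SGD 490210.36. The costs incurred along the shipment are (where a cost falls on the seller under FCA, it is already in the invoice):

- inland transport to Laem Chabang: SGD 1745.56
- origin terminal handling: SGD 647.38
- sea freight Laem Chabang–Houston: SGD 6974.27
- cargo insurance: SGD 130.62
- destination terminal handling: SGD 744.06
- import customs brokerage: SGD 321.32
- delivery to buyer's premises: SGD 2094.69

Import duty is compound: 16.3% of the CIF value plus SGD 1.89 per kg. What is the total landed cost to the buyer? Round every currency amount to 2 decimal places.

FCA: the seller delivers export-cleared goods to the carrier; the buyer bears costs from that point.
Already in the invoice (seller's account under FCA): inland to port — exclude.
CIF value = FCA price + origin terminal + freight + insurance = 490210.36 + 647.38 + 6974.27 + 130.62 = 497962.63
Ad valorem component: 497962.63 × 16.3% = 81167.91
Specific component: 6086 × 1.89 = 11502.54
Import duty = 81167.91 + 11502.54 = 92670.45
Buyer bears: origin terminal 647.38 + freight 6974.27 + insurance 130.62 + destination terminal 744.06 + brokerage 321.32 + delivery 2094.69 + duty 92670.45 = 103582.79
Landed cost = invoice 490210.36 + 103582.79 = 593793.15

Total landed cost: SGD 593793.15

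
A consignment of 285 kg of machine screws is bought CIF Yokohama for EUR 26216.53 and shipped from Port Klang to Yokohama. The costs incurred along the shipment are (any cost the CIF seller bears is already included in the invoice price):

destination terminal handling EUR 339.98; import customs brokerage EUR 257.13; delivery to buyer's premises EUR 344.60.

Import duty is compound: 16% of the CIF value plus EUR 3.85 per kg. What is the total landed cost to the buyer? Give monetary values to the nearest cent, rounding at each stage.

CIF: the seller pays costs through ocean freight and marine insurance to the destination port.
The CIF price already equals the CIF value: 26216.53
Ad valorem component: 26216.53 × 16% = 4194.64
Specific component: 285 × 3.85 = 1097.25
Import duty = 4194.64 + 1097.25 = 5291.89
Buyer bears: destination terminal 339.98 + brokerage 257.13 + delivery 344.60 + duty 5291.89 = 6233.60
Landed cost = invoice 26216.53 + 6233.60 = 32450.13

Total landed cost: EUR 32450.13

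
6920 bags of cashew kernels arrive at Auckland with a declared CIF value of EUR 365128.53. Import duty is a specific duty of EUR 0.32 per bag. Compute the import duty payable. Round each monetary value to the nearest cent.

Import duty = 6920 × 0.32 = 2214.40

Import duty: EUR 2214.40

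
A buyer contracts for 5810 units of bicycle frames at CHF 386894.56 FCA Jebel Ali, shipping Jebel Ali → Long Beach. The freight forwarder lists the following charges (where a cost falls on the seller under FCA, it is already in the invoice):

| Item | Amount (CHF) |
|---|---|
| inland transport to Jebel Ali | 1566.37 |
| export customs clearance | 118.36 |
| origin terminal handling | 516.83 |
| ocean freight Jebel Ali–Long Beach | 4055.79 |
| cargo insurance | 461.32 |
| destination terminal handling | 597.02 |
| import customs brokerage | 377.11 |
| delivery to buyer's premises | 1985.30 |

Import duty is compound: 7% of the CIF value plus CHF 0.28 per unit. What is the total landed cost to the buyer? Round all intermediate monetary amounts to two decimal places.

FCA: the seller delivers export-cleared goods to the carrier; the buyer bears costs from that point.
Already in the invoice (seller's account under FCA): inland to port, export clearance — exclude.
CIF value = FCA price + origin terminal + freight + insurance = 386894.56 + 516.83 + 4055.79 + 461.32 = 391928.50
Ad valorem component: 391928.50 × 7% = 27435.00
Specific component: 5810 × 0.28 = 1626.80
Import duty = 27435.00 + 1626.80 = 29061.80
Buyer bears: origin terminal 516.83 + freight 4055.79 + insurance 461.32 + destination terminal 597.02 + brokerage 377.11 + delivery 1985.30 + duty 29061.80 = 37055.17
Landed cost = invoice 386894.56 + 37055.17 = 423949.73

Total landed cost: CHF 423949.73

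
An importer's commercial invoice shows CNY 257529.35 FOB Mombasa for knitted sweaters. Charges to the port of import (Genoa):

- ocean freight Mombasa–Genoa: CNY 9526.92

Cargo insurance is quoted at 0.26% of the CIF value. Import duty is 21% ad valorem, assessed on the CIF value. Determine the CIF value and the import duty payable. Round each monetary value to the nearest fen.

Let C be the CIF value. C = FOB price + freight + 0.26% × C
C − 0.26% × C = 257529.35 + 9526.92
0.9974 × C = 267056.27
C = 267056.27 / 0.9974 = 267752.43
Insurance premium = 0.26% × 267752.43 = 696.16
Import duty = 267752.43 × 21% = 56228.01

CIF value: CNY 267752.43; import duty: CNY 56228.01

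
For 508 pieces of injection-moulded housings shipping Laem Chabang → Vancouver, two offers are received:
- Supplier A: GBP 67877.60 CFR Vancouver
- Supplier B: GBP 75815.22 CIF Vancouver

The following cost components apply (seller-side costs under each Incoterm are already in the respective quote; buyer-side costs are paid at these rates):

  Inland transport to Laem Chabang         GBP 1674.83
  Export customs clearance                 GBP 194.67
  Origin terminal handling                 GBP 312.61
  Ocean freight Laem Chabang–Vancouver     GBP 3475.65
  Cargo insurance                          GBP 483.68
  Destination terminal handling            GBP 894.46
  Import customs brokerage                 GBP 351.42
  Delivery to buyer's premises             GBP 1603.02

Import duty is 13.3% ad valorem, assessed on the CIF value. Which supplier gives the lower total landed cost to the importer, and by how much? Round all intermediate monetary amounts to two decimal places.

Supplier A (CFR):
CIF value = CFR price + insurance = 67877.60 + 483.68 = 68361.28
Import duty = 68361.28 × 13.3% = 9092.05
Buyer bears (A): 483.68 + 894.46 + 351.42 + 1603.02 = 3332.58
Landed cost (A) = invoice 67877.60 + 3332.58 + duty 9092.05 = 80302.23
Supplier B (CIF):
The CIF price already equals the CIF value: 75815.22
Import duty = 75815.22 × 13.3% = 10083.42
Buyer bears (B): 894.46 + 351.42 + 1603.02 = 2848.90
Landed cost (B) = invoice 75815.22 + 2848.90 + duty 10083.42 = 88747.54
Difference = |80302.23 − 88747.54| = 8445.31

Supplier A is cheaper by GBP 8445.31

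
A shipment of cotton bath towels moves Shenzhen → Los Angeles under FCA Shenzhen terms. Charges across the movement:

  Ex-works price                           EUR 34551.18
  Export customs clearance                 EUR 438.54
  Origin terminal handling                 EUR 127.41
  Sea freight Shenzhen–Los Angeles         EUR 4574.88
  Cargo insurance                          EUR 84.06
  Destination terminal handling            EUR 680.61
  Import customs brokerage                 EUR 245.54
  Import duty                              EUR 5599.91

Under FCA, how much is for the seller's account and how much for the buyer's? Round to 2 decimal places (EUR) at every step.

Seller: EUR 34989.72; buyer: EUR 11312.41

FCA: the seller delivers export-cleared goods to the carrier; the buyer bears costs from that point.
Seller's account: goods 34551.18 + export clearance 438.54 = 34989.72
Buyer's account: origin terminal 127.41 + freight 4574.88 + insurance 84.06 + destination terminal 680.61 + brokerage 245.54 + duty 5599.91 = 11312.41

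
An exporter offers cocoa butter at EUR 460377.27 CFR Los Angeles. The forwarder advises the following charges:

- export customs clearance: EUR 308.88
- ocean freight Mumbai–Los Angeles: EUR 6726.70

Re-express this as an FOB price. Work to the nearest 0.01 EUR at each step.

FOB price: EUR 453650.57

Not relevant to the conversion: export clearance — on the seller under both CFR and FOB; already in the CFR price and stays in the FOB price.
From CFR to FOB, the seller no longer bears: freight.
FOB price = 460377.27 − 6726.70 = 453650.57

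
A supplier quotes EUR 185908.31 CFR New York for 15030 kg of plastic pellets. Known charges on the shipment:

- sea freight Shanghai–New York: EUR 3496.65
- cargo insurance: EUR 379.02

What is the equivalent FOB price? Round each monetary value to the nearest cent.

Not relevant to the conversion: insurance — on the buyer under both terms; not part of either seller's price.
From CFR to FOB, the seller no longer bears: freight.
FOB price = 185908.31 − 3496.65 = 182411.66

FOB price: EUR 182411.66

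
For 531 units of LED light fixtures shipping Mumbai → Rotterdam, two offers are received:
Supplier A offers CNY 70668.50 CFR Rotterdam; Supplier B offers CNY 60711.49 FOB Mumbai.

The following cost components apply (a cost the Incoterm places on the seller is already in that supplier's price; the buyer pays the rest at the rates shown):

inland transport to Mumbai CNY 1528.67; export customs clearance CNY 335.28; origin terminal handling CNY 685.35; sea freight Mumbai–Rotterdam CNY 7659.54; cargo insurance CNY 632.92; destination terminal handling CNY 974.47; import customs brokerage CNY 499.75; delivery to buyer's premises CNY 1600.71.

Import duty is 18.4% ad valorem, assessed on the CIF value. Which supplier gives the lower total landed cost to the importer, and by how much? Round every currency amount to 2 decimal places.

Supplier A (CFR):
CIF value = CFR price + insurance = 70668.50 + 632.92 = 71301.42
Import duty = 71301.42 × 18.4% = 13119.46
Buyer bears (A): 632.92 + 974.47 + 499.75 + 1600.71 = 3707.85
Landed cost (A) = invoice 70668.50 + 3707.85 + duty 13119.46 = 87495.81
Supplier B (FOB):
CIF value = FOB price + freight + insurance = 60711.49 + 7659.54 + 632.92 = 69003.95
Import duty = 69003.95 × 18.4% = 12696.73
Buyer bears (B): 7659.54 + 632.92 + 974.47 + 499.75 + 1600.71 = 11367.39
Landed cost (B) = invoice 60711.49 + 11367.39 + duty 12696.73 = 84775.61
Difference = |87495.81 − 84775.61| = 2720.20

Supplier B is cheaper by CNY 2720.20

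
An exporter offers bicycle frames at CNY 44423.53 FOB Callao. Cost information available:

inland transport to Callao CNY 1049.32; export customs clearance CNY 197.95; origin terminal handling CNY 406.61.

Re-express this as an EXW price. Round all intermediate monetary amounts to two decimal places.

From FOB to EXW, the seller no longer bears: inland to port, export clearance, origin terminal.
EXW price = 44423.53 − 1049.32 − 197.95 − 406.61 = 42769.65

EXW price: CNY 42769.65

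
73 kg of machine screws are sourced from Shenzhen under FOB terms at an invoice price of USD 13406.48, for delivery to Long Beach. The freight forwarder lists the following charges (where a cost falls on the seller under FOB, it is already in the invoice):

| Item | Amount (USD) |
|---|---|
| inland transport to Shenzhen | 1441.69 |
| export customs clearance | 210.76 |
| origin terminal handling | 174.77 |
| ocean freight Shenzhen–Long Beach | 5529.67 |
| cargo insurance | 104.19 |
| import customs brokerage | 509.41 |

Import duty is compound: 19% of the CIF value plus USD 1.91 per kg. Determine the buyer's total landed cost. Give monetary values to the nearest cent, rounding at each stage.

FOB: the seller bears costs until goods are on board at the origin port; the buyer bears freight, insurance and all costs thereafter.
Already in the invoice (seller's account under FOB): inland to port, export clearance, origin terminal — exclude.
CIF value = FOB price + freight + insurance = 13406.48 + 5529.67 + 104.19 = 19040.34
Ad valorem component: 19040.34 × 19% = 3617.66
Specific component: 73 × 1.91 = 139.43
Import duty = 3617.66 + 139.43 = 3757.09
Buyer bears: freight 5529.67 + insurance 104.19 + brokerage 509.41 + duty 3757.09 = 9900.36
Landed cost = invoice 13406.48 + 9900.36 = 23306.84

Total landed cost: USD 23306.84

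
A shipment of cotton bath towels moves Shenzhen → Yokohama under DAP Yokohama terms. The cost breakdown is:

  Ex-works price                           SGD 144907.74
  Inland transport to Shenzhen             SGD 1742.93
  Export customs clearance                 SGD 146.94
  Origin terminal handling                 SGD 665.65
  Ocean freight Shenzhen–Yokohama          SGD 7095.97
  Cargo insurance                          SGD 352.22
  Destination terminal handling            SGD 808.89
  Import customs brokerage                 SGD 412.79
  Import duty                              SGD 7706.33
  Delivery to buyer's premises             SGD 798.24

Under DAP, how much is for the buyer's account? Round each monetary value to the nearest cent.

DAP: the seller bears all costs to the named destination except import duty and clearance.
Seller's account: goods 144907.74 + inland to port 1742.93 + export clearance 146.94 + origin terminal 665.65 + freight 7095.97 + insurance 352.22 + destination terminal 808.89 + delivery 798.24 = 156518.58
Buyer's account: brokerage 412.79 + duty 7706.33 = 8119.12

Buyer's account: SGD 8119.12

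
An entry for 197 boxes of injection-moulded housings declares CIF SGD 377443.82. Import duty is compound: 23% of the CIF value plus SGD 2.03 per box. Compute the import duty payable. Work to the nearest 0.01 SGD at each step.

Ad valorem component: 377443.82 × 23% = 86812.08
Specific component: 197 × 2.03 = 399.91
Import duty = 86812.08 + 399.91 = 87211.99

Import duty: SGD 87211.99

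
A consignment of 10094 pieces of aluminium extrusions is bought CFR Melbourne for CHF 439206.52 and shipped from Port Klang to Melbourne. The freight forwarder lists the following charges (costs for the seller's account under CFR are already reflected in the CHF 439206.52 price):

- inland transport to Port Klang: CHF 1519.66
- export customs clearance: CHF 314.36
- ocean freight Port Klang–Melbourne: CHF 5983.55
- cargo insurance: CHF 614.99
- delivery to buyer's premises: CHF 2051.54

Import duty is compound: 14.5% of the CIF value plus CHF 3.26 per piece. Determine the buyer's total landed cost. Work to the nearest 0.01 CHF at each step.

Total landed cost: CHF 538553.61

CFR: the seller pays costs through ocean freight to the destination port, but not insurance.
Already in the invoice (seller's account under CFR): inland to port, export clearance, freight — exclude.
CIF value = CFR price + insurance = 439206.52 + 614.99 = 439821.51
Ad valorem component: 439821.51 × 14.5% = 63774.12
Specific component: 10094 × 3.26 = 32906.44
Import duty = 63774.12 + 32906.44 = 96680.56
Buyer bears: insurance 614.99 + delivery 2051.54 + duty 96680.56 = 99347.09
Landed cost = invoice 439206.52 + 99347.09 = 538553.61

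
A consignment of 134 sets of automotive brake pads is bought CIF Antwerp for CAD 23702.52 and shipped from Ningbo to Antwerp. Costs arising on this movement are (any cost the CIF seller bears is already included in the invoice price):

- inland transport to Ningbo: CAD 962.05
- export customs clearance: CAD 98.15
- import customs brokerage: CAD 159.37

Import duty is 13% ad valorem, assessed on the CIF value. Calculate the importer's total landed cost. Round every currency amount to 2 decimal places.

Total landed cost: CAD 26943.22

CIF: the seller pays costs through ocean freight and marine insurance to the destination port.
Already in the invoice (seller's account under CIF): inland to port, export clearance — exclude.
The CIF price already equals the CIF value: 23702.52
Import duty = 23702.52 × 13% = 3081.33
Buyer bears: brokerage 159.37 + duty 3081.33 = 3240.70
Landed cost = invoice 23702.52 + 3240.70 = 26943.22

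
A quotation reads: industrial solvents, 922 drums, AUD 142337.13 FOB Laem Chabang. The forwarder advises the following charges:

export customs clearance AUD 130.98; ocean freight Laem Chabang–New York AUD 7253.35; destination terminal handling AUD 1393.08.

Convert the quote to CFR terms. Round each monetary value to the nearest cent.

Not relevant to the conversion: export clearance — on the seller under both FOB and CFR; already in the FOB price and stays in the CFR price. destination terminal — on the buyer under both terms; not part of either seller's price.
From FOB to CFR, the seller additionally bears: freight.
CFR price = 142337.13 + 7253.35 = 149590.48

CFR price: AUD 149590.48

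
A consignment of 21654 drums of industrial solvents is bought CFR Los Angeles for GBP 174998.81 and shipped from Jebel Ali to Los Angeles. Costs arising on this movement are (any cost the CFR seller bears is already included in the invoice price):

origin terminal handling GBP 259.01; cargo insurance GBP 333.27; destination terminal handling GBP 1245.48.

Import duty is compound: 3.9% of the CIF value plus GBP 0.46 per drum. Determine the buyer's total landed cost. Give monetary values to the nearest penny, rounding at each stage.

CFR: the seller pays costs through ocean freight to the destination port, but not insurance.
Already in the invoice (seller's account under CFR): origin terminal — exclude.
CIF value = CFR price + insurance = 174998.81 + 333.27 = 175332.08
Ad valorem component: 175332.08 × 3.9% = 6837.95
Specific component: 21654 × 0.46 = 9960.84
Import duty = 6837.95 + 9960.84 = 16798.79
Buyer bears: insurance 333.27 + destination terminal 1245.48 + duty 16798.79 = 18377.54
Landed cost = invoice 174998.81 + 18377.54 = 193376.35

Total landed cost: GBP 193376.35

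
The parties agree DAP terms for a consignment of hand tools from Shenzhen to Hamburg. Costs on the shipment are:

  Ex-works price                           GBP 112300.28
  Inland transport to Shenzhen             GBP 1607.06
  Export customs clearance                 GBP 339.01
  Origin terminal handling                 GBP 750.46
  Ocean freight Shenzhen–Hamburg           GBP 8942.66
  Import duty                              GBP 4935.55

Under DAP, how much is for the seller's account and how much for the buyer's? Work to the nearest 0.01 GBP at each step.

Seller: GBP 123939.47; buyer: GBP 4935.55

DAP: the seller bears all costs to the named destination except import duty and clearance.
Seller's account: goods 112300.28 + inland to port 1607.06 + export clearance 339.01 + origin terminal 750.46 + freight 8942.66 = 123939.47
Buyer's account: duty 4935.55 = 4935.55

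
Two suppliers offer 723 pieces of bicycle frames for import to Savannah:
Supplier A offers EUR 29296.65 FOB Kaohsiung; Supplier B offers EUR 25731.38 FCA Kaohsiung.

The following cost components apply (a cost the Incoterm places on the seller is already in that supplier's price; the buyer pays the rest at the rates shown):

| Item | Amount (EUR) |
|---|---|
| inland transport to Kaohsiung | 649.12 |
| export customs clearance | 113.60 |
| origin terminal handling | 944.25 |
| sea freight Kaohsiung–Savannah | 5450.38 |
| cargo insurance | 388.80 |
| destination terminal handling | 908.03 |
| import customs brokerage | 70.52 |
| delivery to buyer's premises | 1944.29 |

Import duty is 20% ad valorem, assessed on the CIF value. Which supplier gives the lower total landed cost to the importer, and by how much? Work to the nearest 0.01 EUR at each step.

Supplier B is cheaper by EUR 3145.23

Supplier A (FOB):
CIF value = FOB price + freight + insurance = 29296.65 + 5450.38 + 388.80 = 35135.83
Import duty = 35135.83 × 20% = 7027.17
Buyer bears (A): 5450.38 + 388.80 + 908.03 + 70.52 + 1944.29 = 8762.02
Landed cost (A) = invoice 29296.65 + 8762.02 + duty 7027.17 = 45085.84
Supplier B (FCA):
CIF value = FCA price + origin terminal + freight + insurance = 25731.38 + 944.25 + 5450.38 + 388.80 = 32514.81
Import duty = 32514.81 × 20% = 6502.96
Buyer bears (B): 944.25 + 5450.38 + 388.80 + 908.03 + 70.52 + 1944.29 = 9706.27
Landed cost (B) = invoice 25731.38 + 9706.27 + duty 6502.96 = 41940.61
Difference = |45085.84 − 41940.61| = 3145.23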